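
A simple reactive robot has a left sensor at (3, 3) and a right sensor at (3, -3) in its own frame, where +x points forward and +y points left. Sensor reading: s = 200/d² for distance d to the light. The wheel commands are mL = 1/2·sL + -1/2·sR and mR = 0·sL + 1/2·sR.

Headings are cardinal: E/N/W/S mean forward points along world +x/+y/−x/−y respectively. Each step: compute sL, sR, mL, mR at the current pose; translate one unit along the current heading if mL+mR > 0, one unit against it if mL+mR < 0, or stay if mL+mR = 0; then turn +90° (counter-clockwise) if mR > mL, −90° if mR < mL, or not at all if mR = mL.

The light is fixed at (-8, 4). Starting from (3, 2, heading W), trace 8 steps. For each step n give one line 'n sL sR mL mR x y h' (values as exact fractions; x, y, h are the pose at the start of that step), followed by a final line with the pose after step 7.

n=0: pose=(3,2,W); sL=200/89, sR=40/13; mL=-480/1157, mR=20/13; mL+mR=100/89 → advance +1; mR−mL=2260/1157 → turn +1·90°
n=1: pose=(2,2,S); sL=100/97, sR=100/37; mL=-3000/3589, mR=50/37; mL+mR=50/97 → advance +1; mR−mL=7850/3589 → turn +1·90°
n=2: pose=(2,1,E); sL=200/169, sR=40/41; mL=720/6929, mR=20/41; mL+mR=100/169 → advance +1; mR−mL=2660/6929 → turn +1·90°
n=3: pose=(3,1,N); sL=25/8, sR=50/49; mL=825/784, mR=25/49; mL+mR=25/16 → advance +1; mR−mL=-425/784 → turn -1·90°
n=4: pose=(3,2,E); sL=200/197, sR=200/221; mL=2400/43537, mR=100/221; mL+mR=100/197 → advance +1; mR−mL=17300/43537 → turn +1·90°
n=5: pose=(4,2,N); sL=100/41, sR=100/113; mL=3600/4633, mR=50/113; mL+mR=50/41 → advance +1; mR−mL=-1550/4633 → turn -1·90°
n=6: pose=(4,3,E); sL=200/229, sR=200/241; mL=1200/55189, mR=100/241; mL+mR=100/229 → advance +1; mR−mL=21700/55189 → turn +1·90°
n=7: pose=(5,3,N); sL=25/13, sR=10/13; mL=15/26, mR=5/13; mL+mR=25/26 → advance +1; mR−mL=-5/26 → turn -1·90°

0 200/89 40/13 -480/1157 20/13 3 2 W
1 100/97 100/37 -3000/3589 50/37 2 2 S
2 200/169 40/41 720/6929 20/41 2 1 E
3 25/8 50/49 825/784 25/49 3 1 N
4 200/197 200/221 2400/43537 100/221 3 2 E
5 100/41 100/113 3600/4633 50/113 4 2 N
6 200/229 200/241 1200/55189 100/241 4 3 E
7 25/13 10/13 15/26 5/13 5 3 N
final 5 4 E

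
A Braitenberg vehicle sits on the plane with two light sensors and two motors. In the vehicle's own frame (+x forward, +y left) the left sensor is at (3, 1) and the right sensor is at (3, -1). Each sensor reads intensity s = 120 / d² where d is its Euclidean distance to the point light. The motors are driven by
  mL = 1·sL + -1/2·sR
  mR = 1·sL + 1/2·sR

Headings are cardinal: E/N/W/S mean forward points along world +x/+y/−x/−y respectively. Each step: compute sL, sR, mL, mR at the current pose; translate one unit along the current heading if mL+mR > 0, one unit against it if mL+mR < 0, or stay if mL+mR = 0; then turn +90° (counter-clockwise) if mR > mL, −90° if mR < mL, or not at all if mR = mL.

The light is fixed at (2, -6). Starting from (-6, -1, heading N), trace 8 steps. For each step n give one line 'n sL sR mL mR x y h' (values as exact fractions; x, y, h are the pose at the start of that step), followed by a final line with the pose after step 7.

n=0: pose=(-6,-1,N); sL=24/29, sR=120/113; mL=972/3277, mR=4452/3277; mL+mR=48/29 → advance +1; mR−mL=120/113 → turn +1·90°
n=1: pose=(-6,0,W); sL=60/73, sR=12/17; mL=582/1241, mR=1458/1241; mL+mR=120/73 → advance +1; mR−mL=12/17 → turn +1·90°
n=2: pose=(-7,0,S); sL=120/73, sR=120/109; mL=8700/7957, mR=17460/7957; mL+mR=240/73 → advance +1; mR−mL=120/109 → turn +1·90°
n=3: pose=(-7,-1,E); sL=5/3, sR=30/13; mL=20/39, mR=110/39; mL+mR=10/3 → advance +1; mR−mL=30/13 → turn +1·90°
n=4: pose=(-6,-1,N); sL=24/29, sR=120/113; mL=972/3277, mR=4452/3277; mL+mR=48/29 → advance +1; mR−mL=120/113 → turn +1·90°
n=5: pose=(-6,0,W); sL=60/73, sR=12/17; mL=582/1241, mR=1458/1241; mL+mR=120/73 → advance +1; mR−mL=12/17 → turn +1·90°
n=6: pose=(-7,0,S); sL=120/73, sR=120/109; mL=8700/7957, mR=17460/7957; mL+mR=240/73 → advance +1; mR−mL=120/109 → turn +1·90°
n=7: pose=(-7,-1,E); sL=5/3, sR=30/13; mL=20/39, mR=110/39; mL+mR=10/3 → advance +1; mR−mL=30/13 → turn +1·90°

0 24/29 120/113 972/3277 4452/3277 -6 -1 N
1 60/73 12/17 582/1241 1458/1241 -6 0 W
2 120/73 120/109 8700/7957 17460/7957 -7 0 S
3 5/3 30/13 20/39 110/39 -7 -1 E
4 24/29 120/113 972/3277 4452/3277 -6 -1 N
5 60/73 12/17 582/1241 1458/1241 -6 0 W
6 120/73 120/109 8700/7957 17460/7957 -7 0 S
7 5/3 30/13 20/39 110/39 -7 -1 E
final -6 -1 N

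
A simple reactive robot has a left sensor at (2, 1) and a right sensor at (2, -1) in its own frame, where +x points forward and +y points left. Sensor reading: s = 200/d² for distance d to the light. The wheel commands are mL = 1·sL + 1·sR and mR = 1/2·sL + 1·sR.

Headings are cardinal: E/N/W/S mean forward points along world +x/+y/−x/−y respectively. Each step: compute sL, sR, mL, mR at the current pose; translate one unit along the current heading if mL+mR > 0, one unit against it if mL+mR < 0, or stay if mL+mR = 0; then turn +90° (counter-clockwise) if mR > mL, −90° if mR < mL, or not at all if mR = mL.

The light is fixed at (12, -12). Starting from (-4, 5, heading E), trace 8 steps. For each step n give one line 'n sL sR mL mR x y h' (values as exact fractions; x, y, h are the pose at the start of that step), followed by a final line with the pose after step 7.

0 5/13 50/113 1215/1469 1865/2938 -4 5 E
1 200/421 200/481 180400/202501 132300/202501 -3 5 S
2 100/257 100/289 54600/74273 40150/74273 -3 4 W
3 200/613 200/549 232400/336537 177500/336537 -4 4 N
4 5/13 50/113 1215/1469 1865/2938 -4 5 E
5 200/421 200/481 180400/202501 132300/202501 -3 5 S
6 100/257 100/289 54600/74273 40150/74273 -3 4 W
7 200/613 200/549 232400/336537 177500/336537 -4 4 N
final -4 5 E

n=0: pose=(-4,5,E); sL=5/13, sR=50/113; mL=1215/1469, mR=1865/2938; mL+mR=4295/2938 → advance +1; mR−mL=-5/26 → turn -1·90°
n=1: pose=(-3,5,S); sL=200/421, sR=200/481; mL=180400/202501, mR=132300/202501; mL+mR=312700/202501 → advance +1; mR−mL=-100/421 → turn -1·90°
n=2: pose=(-3,4,W); sL=100/257, sR=100/289; mL=54600/74273, mR=40150/74273; mL+mR=94750/74273 → advance +1; mR−mL=-50/257 → turn -1·90°
n=3: pose=(-4,4,N); sL=200/613, sR=200/549; mL=232400/336537, mR=177500/336537; mL+mR=409900/336537 → advance +1; mR−mL=-100/613 → turn -1·90°
n=4: pose=(-4,5,E); sL=5/13, sR=50/113; mL=1215/1469, mR=1865/2938; mL+mR=4295/2938 → advance +1; mR−mL=-5/26 → turn -1·90°
n=5: pose=(-3,5,S); sL=200/421, sR=200/481; mL=180400/202501, mR=132300/202501; mL+mR=312700/202501 → advance +1; mR−mL=-100/421 → turn -1·90°
n=6: pose=(-3,4,W); sL=100/257, sR=100/289; mL=54600/74273, mR=40150/74273; mL+mR=94750/74273 → advance +1; mR−mL=-50/257 → turn -1·90°
n=7: pose=(-4,4,N); sL=200/613, sR=200/549; mL=232400/336537, mR=177500/336537; mL+mR=409900/336537 → advance +1; mR−mL=-100/613 → turn -1·90°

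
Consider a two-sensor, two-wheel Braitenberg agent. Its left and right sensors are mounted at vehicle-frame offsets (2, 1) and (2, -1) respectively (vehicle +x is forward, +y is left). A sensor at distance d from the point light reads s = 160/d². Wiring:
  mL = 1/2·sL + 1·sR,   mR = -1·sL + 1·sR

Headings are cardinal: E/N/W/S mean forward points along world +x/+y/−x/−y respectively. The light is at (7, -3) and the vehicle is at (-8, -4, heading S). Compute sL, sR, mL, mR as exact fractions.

32/41 32/53 2160/2173 -384/2173

left sensor world pos  = (-7, -6); dL² = 205
right sensor world pos = (-9, -6); dR² = 265
sL = 160/205 = 32/41
sR = 160/265 = 32/53
mL = 1/2·sL + 1·sR = 2160/2173
mR = -1·sL + 1·sR = -384/2173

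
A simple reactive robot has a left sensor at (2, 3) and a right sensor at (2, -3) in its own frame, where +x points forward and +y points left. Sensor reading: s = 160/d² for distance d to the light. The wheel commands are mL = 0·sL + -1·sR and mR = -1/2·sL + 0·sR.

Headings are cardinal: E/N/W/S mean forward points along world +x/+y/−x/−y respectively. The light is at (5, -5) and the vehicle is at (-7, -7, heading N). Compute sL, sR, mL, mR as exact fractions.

left sensor world pos  = (-10, -5); dL² = 225
right sensor world pos = (-4, -5); dR² = 81
sL = 160/225 = 32/45
sR = 160/81 = 160/81
mL = 0·sL + -1·sR = -160/81
mR = -1/2·sL + 0·sR = -16/45

32/45 160/81 -160/81 -16/45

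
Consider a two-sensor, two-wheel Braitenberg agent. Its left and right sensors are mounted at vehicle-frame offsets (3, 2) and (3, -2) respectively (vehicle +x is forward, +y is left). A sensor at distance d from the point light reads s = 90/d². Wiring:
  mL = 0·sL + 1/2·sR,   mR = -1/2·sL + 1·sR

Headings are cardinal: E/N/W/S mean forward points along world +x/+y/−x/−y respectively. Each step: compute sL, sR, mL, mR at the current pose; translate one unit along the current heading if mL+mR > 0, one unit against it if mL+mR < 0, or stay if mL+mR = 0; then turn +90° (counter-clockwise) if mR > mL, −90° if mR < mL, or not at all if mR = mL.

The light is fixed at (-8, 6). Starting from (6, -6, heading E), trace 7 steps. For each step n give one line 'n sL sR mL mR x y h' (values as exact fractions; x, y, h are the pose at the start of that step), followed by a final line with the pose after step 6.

n=0: pose=(6,-6,E); sL=90/389, sR=18/97; mL=9/97, mR=2637/37733; mL+mR=6138/37733 → advance +1; mR−mL=-864/37733 → turn -1·90°
n=1: pose=(7,-6,S); sL=45/257, sR=45/197; mL=45/394, mR=14265/101258; mL+mR=12915/50629 → advance +1; mR−mL=1350/50629 → turn +1·90°
n=2: pose=(7,-7,E); sL=18/89, sR=10/61; mL=5/61, mR=341/5429; mL+mR=786/5429 → advance +1; mR−mL=-104/5429 → turn -1·90°
n=3: pose=(8,-7,S); sL=9/58, sR=45/226; mL=45/452, mR=1593/13108; mL+mR=1449/6554 → advance +1; mR−mL=72/3277 → turn +1·90°
n=4: pose=(8,-8,E); sL=18/101, sR=90/617; mL=45/617, mR=3537/62317; mL+mR=8082/62317 → advance +1; mR−mL=-1008/62317 → turn -1·90°
n=5: pose=(9,-8,S); sL=9/65, sR=45/257; mL=45/514, mR=3537/33410; mL+mR=3231/16705 → advance +1; mR−mL=306/16705 → turn +1·90°
n=6: pose=(9,-9,E); sL=90/569, sR=90/689; mL=45/689, mR=20205/392041; mL+mR=45810/392041 → advance +1; mR−mL=-5400/392041 → turn -1·90°

0 90/389 18/97 9/97 2637/37733 6 -6 E
1 45/257 45/197 45/394 14265/101258 7 -6 S
2 18/89 10/61 5/61 341/5429 7 -7 E
3 9/58 45/226 45/452 1593/13108 8 -7 S
4 18/101 90/617 45/617 3537/62317 8 -8 E
5 9/65 45/257 45/514 3537/33410 9 -8 S
6 90/569 90/689 45/689 20205/392041 9 -9 E
final 10 -9 S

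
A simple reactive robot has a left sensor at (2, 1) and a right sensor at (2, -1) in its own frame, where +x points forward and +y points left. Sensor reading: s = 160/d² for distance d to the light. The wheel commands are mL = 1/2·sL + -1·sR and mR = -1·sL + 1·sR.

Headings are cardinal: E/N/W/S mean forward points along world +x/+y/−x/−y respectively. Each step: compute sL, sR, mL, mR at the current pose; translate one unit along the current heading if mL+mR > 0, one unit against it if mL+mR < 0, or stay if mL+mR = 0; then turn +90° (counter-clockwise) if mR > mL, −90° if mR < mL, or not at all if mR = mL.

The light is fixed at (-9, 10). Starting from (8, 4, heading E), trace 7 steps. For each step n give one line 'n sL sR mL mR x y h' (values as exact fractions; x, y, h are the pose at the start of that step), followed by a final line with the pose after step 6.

0 80/193 16/41 -1448/7913 -192/7913 8 4 E
1 160/241 32/61 -2832/14701 -2048/14701 7 4 N
2 8/13 20/29 -144/377 28/377 7 3 W
3 32/81 160/337 -7568/27297 2176/27297 8 3 S
4 80/193 16/41 -1448/7913 -192/7913 8 4 E
5 160/241 32/61 -2832/14701 -2048/14701 7 4 N
6 8/13 20/29 -144/377 28/377 7 3 W
final 8 3 S

n=0: pose=(8,4,E); sL=80/193, sR=16/41; mL=-1448/7913, mR=-192/7913; mL+mR=-40/193 → advance -1; mR−mL=1256/7913 → turn +1·90°
n=1: pose=(7,4,N); sL=160/241, sR=32/61; mL=-2832/14701, mR=-2048/14701; mL+mR=-80/241 → advance -1; mR−mL=784/14701 → turn +1·90°
n=2: pose=(7,3,W); sL=8/13, sR=20/29; mL=-144/377, mR=28/377; mL+mR=-4/13 → advance -1; mR−mL=172/377 → turn +1·90°
n=3: pose=(8,3,S); sL=32/81, sR=160/337; mL=-7568/27297, mR=2176/27297; mL+mR=-16/81 → advance -1; mR−mL=3248/9099 → turn +1·90°
n=4: pose=(8,4,E); sL=80/193, sR=16/41; mL=-1448/7913, mR=-192/7913; mL+mR=-40/193 → advance -1; mR−mL=1256/7913 → turn +1·90°
n=5: pose=(7,4,N); sL=160/241, sR=32/61; mL=-2832/14701, mR=-2048/14701; mL+mR=-80/241 → advance -1; mR−mL=784/14701 → turn +1·90°
n=6: pose=(7,3,W); sL=8/13, sR=20/29; mL=-144/377, mR=28/377; mL+mR=-4/13 → advance -1; mR−mL=172/377 → turn +1·90°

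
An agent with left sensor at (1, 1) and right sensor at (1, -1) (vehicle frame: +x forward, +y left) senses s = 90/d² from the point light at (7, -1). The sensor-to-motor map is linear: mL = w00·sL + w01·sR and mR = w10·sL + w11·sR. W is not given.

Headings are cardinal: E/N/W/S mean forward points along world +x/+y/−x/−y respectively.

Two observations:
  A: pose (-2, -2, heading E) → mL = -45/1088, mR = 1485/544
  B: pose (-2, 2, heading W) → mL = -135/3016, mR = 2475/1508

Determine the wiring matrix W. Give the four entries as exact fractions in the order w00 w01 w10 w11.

-1/2 1/2 1 1

obs A: pose=(-2,-2,E) → sL=45/32, sR=45/34, mL=-45/1088, mR=1485/544
obs B: pose=(-2,2,W) → sL=45/52, sR=45/58, mL=-135/3016, mR=2475/1508
sensor matrix S = [[45/32, 45/34], [45/52, 45/58]]; det S = -22275/410176
solve [mL_A; mL_B] = S·[w00; w01] and [mR_A; mR_B] = S·[w10; w11]:
  w00 = -1/2, w01 = 1/2, w10 = 1, w11 = 1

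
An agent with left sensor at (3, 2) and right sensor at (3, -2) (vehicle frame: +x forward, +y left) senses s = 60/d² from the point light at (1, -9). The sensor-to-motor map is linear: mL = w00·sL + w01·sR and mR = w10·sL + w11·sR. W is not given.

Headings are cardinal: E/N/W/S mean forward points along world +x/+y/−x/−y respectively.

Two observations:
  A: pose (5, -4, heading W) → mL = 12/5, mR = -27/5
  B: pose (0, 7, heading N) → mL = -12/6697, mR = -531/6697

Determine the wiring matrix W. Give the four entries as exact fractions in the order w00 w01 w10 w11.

1/2 -1/2 -1 1/2

obs A: pose=(5,-4,W) → sL=6, sR=6/5, mL=12/5, mR=-27/5
obs B: pose=(0,7,N) → sL=6/37, sR=30/181, mL=-12/6697, mR=-531/6697
sensor matrix S = [[6, 6/5], [6/37, 30/181]]; det S = 26784/33485
solve [mL_A; mL_B] = S·[w00; w01] and [mR_A; mR_B] = S·[w10; w11]:
  w00 = 1/2, w01 = -1/2, w10 = -1, w11 = 1/2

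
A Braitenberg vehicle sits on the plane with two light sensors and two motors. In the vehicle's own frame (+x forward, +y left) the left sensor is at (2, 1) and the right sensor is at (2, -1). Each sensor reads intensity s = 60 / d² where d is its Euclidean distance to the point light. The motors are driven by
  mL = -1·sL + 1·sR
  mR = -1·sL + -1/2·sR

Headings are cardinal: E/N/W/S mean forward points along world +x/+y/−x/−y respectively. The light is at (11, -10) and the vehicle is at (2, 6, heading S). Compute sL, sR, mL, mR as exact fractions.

left sensor world pos  = (3, 4); dL² = 260
right sensor world pos = (1, 4); dR² = 296
sL = 60/260 = 3/13
sR = 60/296 = 15/74
mL = -1·sL + 1·sR = -27/962
mR = -1·sL + -1/2·sR = -639/1924

3/13 15/74 -27/962 -639/1924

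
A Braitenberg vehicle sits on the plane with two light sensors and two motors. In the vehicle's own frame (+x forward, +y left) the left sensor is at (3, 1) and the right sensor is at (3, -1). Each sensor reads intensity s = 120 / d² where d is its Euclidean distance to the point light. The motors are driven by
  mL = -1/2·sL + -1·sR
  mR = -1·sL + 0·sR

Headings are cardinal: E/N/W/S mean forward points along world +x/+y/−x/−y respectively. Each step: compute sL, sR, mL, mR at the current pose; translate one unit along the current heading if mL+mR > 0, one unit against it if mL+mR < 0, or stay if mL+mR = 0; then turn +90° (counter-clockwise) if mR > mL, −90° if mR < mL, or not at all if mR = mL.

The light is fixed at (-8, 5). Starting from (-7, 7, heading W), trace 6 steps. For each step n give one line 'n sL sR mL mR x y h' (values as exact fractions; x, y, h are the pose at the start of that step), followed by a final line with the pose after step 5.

0 24 120/13 -276/13 -24 -7 7 W
1 60/13 60/17 -1290/221 -60/13 -6 7 N
2 120 24 -84 -120 -6 6 W
3 6 15/4 -27/4 -6 -5 6 N
4 120 120 -180 -120 -5 5 W
5 60/17 20/3 -430/51 -60/17 -4 5 S
final -4 6 E

n=0: pose=(-7,7,W); sL=24, sR=120/13; mL=-276/13, mR=-24; mL+mR=-588/13 → advance -1; mR−mL=-36/13 → turn -1·90°
n=1: pose=(-6,7,N); sL=60/13, sR=60/17; mL=-1290/221, mR=-60/13; mL+mR=-2310/221 → advance -1; mR−mL=270/221 → turn +1·90°
n=2: pose=(-6,6,W); sL=120, sR=24; mL=-84, mR=-120; mL+mR=-204 → advance -1; mR−mL=-36 → turn -1·90°
n=3: pose=(-5,6,N); sL=6, sR=15/4; mL=-27/4, mR=-6; mL+mR=-51/4 → advance -1; mR−mL=3/4 → turn +1·90°
n=4: pose=(-5,5,W); sL=120, sR=120; mL=-180, mR=-120; mL+mR=-300 → advance -1; mR−mL=60 → turn +1·90°
n=5: pose=(-4,5,S); sL=60/17, sR=20/3; mL=-430/51, mR=-60/17; mL+mR=-610/51 → advance -1; mR−mL=250/51 → turn +1·90°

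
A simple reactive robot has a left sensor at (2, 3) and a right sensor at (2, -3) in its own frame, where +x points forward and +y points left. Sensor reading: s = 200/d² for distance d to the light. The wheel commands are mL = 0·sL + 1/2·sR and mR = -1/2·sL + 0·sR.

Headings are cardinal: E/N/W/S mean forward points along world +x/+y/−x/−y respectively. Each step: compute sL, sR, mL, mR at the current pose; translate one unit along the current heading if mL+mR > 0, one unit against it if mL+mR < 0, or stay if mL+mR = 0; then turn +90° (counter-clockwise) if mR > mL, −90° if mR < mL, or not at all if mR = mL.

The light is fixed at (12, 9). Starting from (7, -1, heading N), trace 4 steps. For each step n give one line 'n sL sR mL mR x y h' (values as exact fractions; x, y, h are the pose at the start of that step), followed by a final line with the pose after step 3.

0 25/16 50/17 25/17 -25/32 7 -1 N
1 40/9 200/153 100/153 -20/9 7 0 E
2 20/13 100/101 50/101 -10/13 6 0 S
3 40/37 200/89 100/89 -20/37 6 1 W
final 5 1 N

n=0: pose=(7,-1,N); sL=25/16, sR=50/17; mL=25/17, mR=-25/32; mL+mR=375/544 → advance +1; mR−mL=-1225/544 → turn -1·90°
n=1: pose=(7,0,E); sL=40/9, sR=200/153; mL=100/153, mR=-20/9; mL+mR=-80/51 → advance -1; mR−mL=-440/153 → turn -1·90°
n=2: pose=(6,0,S); sL=20/13, sR=100/101; mL=50/101, mR=-10/13; mL+mR=-360/1313 → advance -1; mR−mL=-1660/1313 → turn -1·90°
n=3: pose=(6,1,W); sL=40/37, sR=200/89; mL=100/89, mR=-20/37; mL+mR=1920/3293 → advance +1; mR−mL=-5480/3293 → turn -1·90°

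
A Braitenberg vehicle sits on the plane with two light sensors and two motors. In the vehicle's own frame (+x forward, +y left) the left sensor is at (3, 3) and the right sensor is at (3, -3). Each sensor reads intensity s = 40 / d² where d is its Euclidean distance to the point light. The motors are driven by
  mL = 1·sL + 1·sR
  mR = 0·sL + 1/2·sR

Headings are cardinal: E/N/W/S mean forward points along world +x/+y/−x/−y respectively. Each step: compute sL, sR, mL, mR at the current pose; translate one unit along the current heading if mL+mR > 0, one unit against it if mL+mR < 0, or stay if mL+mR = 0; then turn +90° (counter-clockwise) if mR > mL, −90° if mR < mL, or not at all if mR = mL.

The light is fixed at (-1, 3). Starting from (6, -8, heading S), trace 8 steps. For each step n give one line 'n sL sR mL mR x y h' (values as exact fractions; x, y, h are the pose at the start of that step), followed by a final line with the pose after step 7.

0 5/37 10/53 635/1961 5/53 6 -8 S
1 40/241 40/97 13520/23377 20/97 6 -9 W
2 4/9 20/81 56/81 10/81 5 -9 N
3 8/29 40/277 3376/8033 20/277 5 -8 E
4 5/37 10/53 635/1961 5/53 6 -8 S
5 40/241 40/97 13520/23377 20/97 6 -9 W
6 4/9 20/81 56/81 10/81 5 -9 N
7 8/29 40/277 3376/8033 20/277 5 -8 E
final 6 -8 S

n=0: pose=(6,-8,S); sL=5/37, sR=10/53; mL=635/1961, mR=5/53; mL+mR=820/1961 → advance +1; mR−mL=-450/1961 → turn -1·90°
n=1: pose=(6,-9,W); sL=40/241, sR=40/97; mL=13520/23377, mR=20/97; mL+mR=18340/23377 → advance +1; mR−mL=-8700/23377 → turn -1·90°
n=2: pose=(5,-9,N); sL=4/9, sR=20/81; mL=56/81, mR=10/81; mL+mR=22/27 → advance +1; mR−mL=-46/81 → turn -1·90°
n=3: pose=(5,-8,E); sL=8/29, sR=40/277; mL=3376/8033, mR=20/277; mL+mR=3956/8033 → advance +1; mR−mL=-2796/8033 → turn -1·90°
n=4: pose=(6,-8,S); sL=5/37, sR=10/53; mL=635/1961, mR=5/53; mL+mR=820/1961 → advance +1; mR−mL=-450/1961 → turn -1·90°
n=5: pose=(6,-9,W); sL=40/241, sR=40/97; mL=13520/23377, mR=20/97; mL+mR=18340/23377 → advance +1; mR−mL=-8700/23377 → turn -1·90°
n=6: pose=(5,-9,N); sL=4/9, sR=20/81; mL=56/81, mR=10/81; mL+mR=22/27 → advance +1; mR−mL=-46/81 → turn -1·90°
n=7: pose=(5,-8,E); sL=8/29, sR=40/277; mL=3376/8033, mR=20/277; mL+mR=3956/8033 → advance +1; mR−mL=-2796/8033 → turn -1·90°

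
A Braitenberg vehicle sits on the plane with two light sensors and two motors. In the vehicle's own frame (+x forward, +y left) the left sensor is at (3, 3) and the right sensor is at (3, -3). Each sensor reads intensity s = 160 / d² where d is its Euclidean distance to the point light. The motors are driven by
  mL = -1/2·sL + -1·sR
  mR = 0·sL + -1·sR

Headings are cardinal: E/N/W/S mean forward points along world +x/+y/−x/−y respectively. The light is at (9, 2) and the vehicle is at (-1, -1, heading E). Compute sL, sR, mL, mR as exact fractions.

160/49 32/17 -2928/833 -32/17

left sensor world pos  = (2, 2); dL² = 49
right sensor world pos = (2, -4); dR² = 85
sL = 160/49 = 160/49
sR = 160/85 = 32/17
mL = -1/2·sL + -1·sR = -2928/833
mR = 0·sL + -1·sR = -32/17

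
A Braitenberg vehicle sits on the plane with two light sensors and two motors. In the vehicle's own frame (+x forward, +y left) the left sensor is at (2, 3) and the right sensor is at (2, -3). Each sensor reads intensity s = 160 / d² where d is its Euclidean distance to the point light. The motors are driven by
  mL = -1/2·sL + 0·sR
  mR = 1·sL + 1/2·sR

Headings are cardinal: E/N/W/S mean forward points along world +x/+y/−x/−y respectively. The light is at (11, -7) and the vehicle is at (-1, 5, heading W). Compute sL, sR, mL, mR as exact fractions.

left sensor world pos  = (-3, 2); dL² = 277
right sensor world pos = (-3, 8); dR² = 421
sL = 160/277 = 160/277
sR = 160/421 = 160/421
mL = -1/2·sL + 0·sR = -80/277
mR = 1·sL + 1/2·sR = 89520/116617

160/277 160/421 -80/277 89520/116617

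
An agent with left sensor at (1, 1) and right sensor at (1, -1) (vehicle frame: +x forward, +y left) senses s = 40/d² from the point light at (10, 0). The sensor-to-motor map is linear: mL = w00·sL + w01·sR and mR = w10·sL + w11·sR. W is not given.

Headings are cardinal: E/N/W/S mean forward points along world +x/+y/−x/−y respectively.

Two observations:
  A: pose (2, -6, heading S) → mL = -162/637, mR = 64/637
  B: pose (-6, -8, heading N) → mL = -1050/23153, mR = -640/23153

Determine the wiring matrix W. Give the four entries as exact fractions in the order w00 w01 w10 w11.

obs A: pose=(2,-6,S) → sL=20/49, sR=4/13, mL=-162/637, mR=64/637
obs B: pose=(-6,-8,N) → sL=20/169, sR=20/137, mL=-1050/23153, mR=-640/23153
sensor matrix S = [[20/49, 4/13], [20/169, 20/137]]; det S = 341760/14748461
solve [mL_A; mL_B] = S·[w00; w01] and [mR_A; mR_B] = S·[w10; w11]:
  w00 = -1, w01 = 1/2, w10 = 1, w11 = -1

-1 1/2 1 -1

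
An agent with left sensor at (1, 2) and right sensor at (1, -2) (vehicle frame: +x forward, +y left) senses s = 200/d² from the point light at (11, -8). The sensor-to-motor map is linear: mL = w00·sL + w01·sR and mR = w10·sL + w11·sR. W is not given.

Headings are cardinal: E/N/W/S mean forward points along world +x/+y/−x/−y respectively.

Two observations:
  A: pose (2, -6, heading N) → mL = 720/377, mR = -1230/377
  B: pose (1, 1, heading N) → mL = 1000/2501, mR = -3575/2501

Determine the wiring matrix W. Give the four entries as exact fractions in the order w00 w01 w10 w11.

-1 1 -1 -1/2

obs A: pose=(2,-6,N) → sL=20/13, sR=100/29, mL=720/377, mR=-1230/377
obs B: pose=(1,1,N) → sL=50/61, sR=50/41, mL=1000/2501, mR=-3575/2501
sensor matrix S = [[20/13, 100/29], [50/61, 50/41]]; det S = -896000/942877
solve [mL_A; mL_B] = S·[w00; w01] and [mR_A; mR_B] = S·[w10; w11]:
  w00 = -1, w01 = 1, w10 = -1, w11 = -1/2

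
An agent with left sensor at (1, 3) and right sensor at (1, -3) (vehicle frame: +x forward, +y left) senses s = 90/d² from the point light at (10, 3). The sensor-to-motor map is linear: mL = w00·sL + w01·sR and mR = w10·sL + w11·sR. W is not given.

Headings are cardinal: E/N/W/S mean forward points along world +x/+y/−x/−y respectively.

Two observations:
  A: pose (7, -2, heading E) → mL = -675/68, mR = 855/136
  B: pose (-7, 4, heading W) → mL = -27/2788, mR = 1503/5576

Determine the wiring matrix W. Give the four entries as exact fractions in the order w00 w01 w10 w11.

-1 1 1/2 1/2

obs A: pose=(7,-2,E) → sL=45/4, sR=45/34, mL=-675/68, mR=855/136
obs B: pose=(-7,4,W) → sL=45/164, sR=9/34, mL=-27/2788, mR=1503/5576
sensor matrix S = [[45/4, 45/34], [45/164, 9/34]]; det S = 3645/1394
solve [mL_A; mL_B] = S·[w00; w01] and [mR_A; mR_B] = S·[w10; w11]:
  w00 = -1, w01 = 1, w10 = 1/2, w11 = 1/2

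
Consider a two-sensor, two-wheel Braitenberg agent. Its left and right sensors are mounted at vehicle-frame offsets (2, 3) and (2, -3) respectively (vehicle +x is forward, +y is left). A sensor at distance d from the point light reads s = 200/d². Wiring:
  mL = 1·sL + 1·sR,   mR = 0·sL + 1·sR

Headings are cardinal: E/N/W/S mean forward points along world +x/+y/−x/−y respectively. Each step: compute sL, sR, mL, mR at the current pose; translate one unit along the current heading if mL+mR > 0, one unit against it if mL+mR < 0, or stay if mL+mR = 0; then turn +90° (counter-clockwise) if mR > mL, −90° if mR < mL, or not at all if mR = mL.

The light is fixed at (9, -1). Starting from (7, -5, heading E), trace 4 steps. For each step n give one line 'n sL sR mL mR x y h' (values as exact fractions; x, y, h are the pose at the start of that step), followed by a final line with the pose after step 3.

n=0: pose=(7,-5,E); sL=200, sR=200/49; mL=10000/49, mR=200/49; mL+mR=10200/49 → advance +1; mR−mL=-200 → turn -1·90°
n=1: pose=(8,-5,S); sL=5, sR=50/13; mL=115/13, mR=50/13; mL+mR=165/13 → advance +1; mR−mL=-5 → turn -1·90°
n=2: pose=(8,-6,W); sL=200/73, sR=200/13; mL=17200/949, mR=200/13; mL+mR=31800/949 → advance +1; mR−mL=-200/73 → turn -1·90°
n=3: pose=(7,-6,N); sL=100/17, sR=20; mL=440/17, mR=20; mL+mR=780/17 → advance +1; mR−mL=-100/17 → turn -1·90°

0 200 200/49 10000/49 200/49 7 -5 E
1 5 50/13 115/13 50/13 8 -5 S
2 200/73 200/13 17200/949 200/13 8 -6 W
3 100/17 20 440/17 20 7 -6 N
final 7 -5 E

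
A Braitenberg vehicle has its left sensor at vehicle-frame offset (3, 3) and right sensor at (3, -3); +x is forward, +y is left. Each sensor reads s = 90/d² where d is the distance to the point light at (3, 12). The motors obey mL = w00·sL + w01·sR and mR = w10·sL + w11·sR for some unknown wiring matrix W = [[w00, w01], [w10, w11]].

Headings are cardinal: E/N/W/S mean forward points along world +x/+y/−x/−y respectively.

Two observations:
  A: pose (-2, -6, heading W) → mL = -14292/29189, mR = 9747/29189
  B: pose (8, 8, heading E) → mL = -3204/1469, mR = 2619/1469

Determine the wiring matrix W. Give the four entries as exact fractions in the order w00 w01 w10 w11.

-1 -1 1 1/2

obs A: pose=(-2,-6,W) → sL=18/101, sR=90/289, mL=-14292/29189, mR=9747/29189
obs B: pose=(8,8,E) → sL=18/13, sR=90/113, mL=-3204/1469, mR=2619/1469
sensor matrix S = [[18/101, 90/289], [18/13, 90/113]]; det S = -12402720/42878641
solve [mL_A; mL_B] = S·[w00; w01] and [mR_A; mR_B] = S·[w10; w11]:
  w00 = -1, w01 = -1, w10 = 1, w11 = 1/2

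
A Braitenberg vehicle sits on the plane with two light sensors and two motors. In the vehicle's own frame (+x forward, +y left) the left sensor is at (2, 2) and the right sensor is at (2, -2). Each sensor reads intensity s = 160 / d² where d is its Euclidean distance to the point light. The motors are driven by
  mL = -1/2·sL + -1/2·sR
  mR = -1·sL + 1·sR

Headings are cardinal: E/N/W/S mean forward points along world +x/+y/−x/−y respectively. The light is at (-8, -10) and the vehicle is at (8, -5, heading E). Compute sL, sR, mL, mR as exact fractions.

160/373 160/333 -56480/124209 6400/124209

left sensor world pos  = (10, -3); dL² = 373
right sensor world pos = (10, -7); dR² = 333
sL = 160/373 = 160/373
sR = 160/333 = 160/333
mL = -1/2·sL + -1/2·sR = -56480/124209
mR = -1·sL + 1·sR = 6400/124209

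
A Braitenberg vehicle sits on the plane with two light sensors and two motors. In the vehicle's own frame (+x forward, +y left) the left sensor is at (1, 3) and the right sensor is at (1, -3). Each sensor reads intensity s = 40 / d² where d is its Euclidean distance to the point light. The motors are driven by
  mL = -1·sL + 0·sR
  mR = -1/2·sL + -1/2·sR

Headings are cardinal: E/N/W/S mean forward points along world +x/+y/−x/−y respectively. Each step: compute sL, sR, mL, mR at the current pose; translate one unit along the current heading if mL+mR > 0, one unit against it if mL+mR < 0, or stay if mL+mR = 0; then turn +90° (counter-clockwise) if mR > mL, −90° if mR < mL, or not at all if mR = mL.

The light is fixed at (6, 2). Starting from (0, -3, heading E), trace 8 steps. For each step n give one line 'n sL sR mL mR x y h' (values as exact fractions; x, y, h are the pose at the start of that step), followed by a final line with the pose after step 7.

0 40/29 40/89 -40/29 -2360/2581 0 -3 E
1 10/29 5/4 -10/29 -185/232 -1 -3 N
2 8/9 40/117 -8/9 -8/13 -1 -4 E
3 20/73 4/5 -20/73 -196/365 -2 -4 N
4 8/13 40/149 -8/13 -856/1937 -2 -5 E
5 2/9 5/9 -2/9 -7/18 -3 -5 N
6 40/89 8/37 -40/89 -1096/3293 -3 -6 E
7 20/109 20/49 -20/109 -1580/5341 -4 -6 N
final -4 -7 E

n=0: pose=(0,-3,E); sL=40/29, sR=40/89; mL=-40/29, mR=-2360/2581; mL+mR=-5920/2581 → advance -1; mR−mL=1200/2581 → turn +1·90°
n=1: pose=(-1,-3,N); sL=10/29, sR=5/4; mL=-10/29, mR=-185/232; mL+mR=-265/232 → advance -1; mR−mL=-105/232 → turn -1·90°
n=2: pose=(-1,-4,E); sL=8/9, sR=40/117; mL=-8/9, mR=-8/13; mL+mR=-176/117 → advance -1; mR−mL=32/117 → turn +1·90°
n=3: pose=(-2,-4,N); sL=20/73, sR=4/5; mL=-20/73, mR=-196/365; mL+mR=-296/365 → advance -1; mR−mL=-96/365 → turn -1·90°
n=4: pose=(-2,-5,E); sL=8/13, sR=40/149; mL=-8/13, mR=-856/1937; mL+mR=-2048/1937 → advance -1; mR−mL=336/1937 → turn +1·90°
n=5: pose=(-3,-5,N); sL=2/9, sR=5/9; mL=-2/9, mR=-7/18; mL+mR=-11/18 → advance -1; mR−mL=-1/6 → turn -1·90°
n=6: pose=(-3,-6,E); sL=40/89, sR=8/37; mL=-40/89, mR=-1096/3293; mL+mR=-2576/3293 → advance -1; mR−mL=384/3293 → turn +1·90°
n=7: pose=(-4,-6,N); sL=20/109, sR=20/49; mL=-20/109, mR=-1580/5341; mL+mR=-2560/5341 → advance -1; mR−mL=-600/5341 → turn -1·90°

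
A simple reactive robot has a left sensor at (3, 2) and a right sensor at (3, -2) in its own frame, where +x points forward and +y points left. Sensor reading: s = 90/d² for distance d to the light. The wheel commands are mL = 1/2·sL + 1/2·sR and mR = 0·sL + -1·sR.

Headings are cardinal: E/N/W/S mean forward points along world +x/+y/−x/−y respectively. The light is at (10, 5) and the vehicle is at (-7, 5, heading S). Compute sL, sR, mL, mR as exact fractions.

left sensor world pos  = (-5, 2); dL² = 234
right sensor world pos = (-9, 2); dR² = 370
sL = 90/234 = 5/13
sR = 90/370 = 9/37
mL = 1/2·sL + 1/2·sR = 151/481
mR = 0·sL + -1·sR = -9/37

5/13 9/37 151/481 -9/37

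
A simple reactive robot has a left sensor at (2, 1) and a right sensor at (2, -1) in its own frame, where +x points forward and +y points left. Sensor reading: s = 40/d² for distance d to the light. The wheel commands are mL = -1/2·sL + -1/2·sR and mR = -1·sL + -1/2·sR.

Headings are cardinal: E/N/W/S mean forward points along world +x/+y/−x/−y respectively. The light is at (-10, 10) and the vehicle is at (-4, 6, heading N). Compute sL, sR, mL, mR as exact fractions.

40/29 40/53 -1640/1537 -2700/1537

left sensor world pos  = (-5, 8); dL² = 29
right sensor world pos = (-3, 8); dR² = 53
sL = 40/29 = 40/29
sR = 40/53 = 40/53
mL = -1/2·sL + -1/2·sR = -1640/1537
mR = -1·sL + -1/2·sR = -2700/1537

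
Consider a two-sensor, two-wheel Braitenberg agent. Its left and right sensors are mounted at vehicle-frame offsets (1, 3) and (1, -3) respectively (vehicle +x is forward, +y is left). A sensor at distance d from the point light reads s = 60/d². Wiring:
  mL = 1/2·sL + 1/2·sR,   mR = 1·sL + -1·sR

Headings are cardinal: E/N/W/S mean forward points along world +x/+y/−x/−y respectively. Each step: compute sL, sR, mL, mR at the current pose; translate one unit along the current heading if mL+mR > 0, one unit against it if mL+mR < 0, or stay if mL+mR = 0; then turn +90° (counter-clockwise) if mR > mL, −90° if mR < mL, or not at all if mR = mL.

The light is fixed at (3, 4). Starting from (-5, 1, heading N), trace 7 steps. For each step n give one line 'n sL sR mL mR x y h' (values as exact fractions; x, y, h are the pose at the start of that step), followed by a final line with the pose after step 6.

n=0: pose=(-5,1,N); sL=12/25, sR=60/29; mL=924/725, mR=-1152/725; mL+mR=-228/725 → advance -1; mR−mL=-2076/725 → turn -1·90°
n=1: pose=(-5,0,E); sL=6/5, sR=30/49; mL=222/245, mR=144/245; mL+mR=366/245 → advance +1; mR−mL=-78/245 → turn -1·90°
n=2: pose=(-4,0,S); sL=60/41, sR=12/25; mL=996/1025, mR=1008/1025; mL+mR=2004/1025 → advance +1; mR−mL=12/1025 → turn +1·90°
n=3: pose=(-4,-1,E); sL=3/2, sR=3/5; mL=21/20, mR=9/10; mL+mR=39/20 → advance +1; mR−mL=-3/20 → turn -1·90°
n=4: pose=(-3,-1,S); sL=4/3, sR=20/39; mL=12/13, mR=32/39; mL+mR=68/39 → advance +1; mR−mL=-4/39 → turn -1·90°
n=5: pose=(-3,-2,W); sL=6/13, sR=30/29; mL=282/377, mR=-216/377; mL+mR=66/377 → advance +1; mR−mL=-498/377 → turn -1·90°
n=6: pose=(-4,-2,N); sL=12/25, sR=60/41; mL=996/1025, mR=-1008/1025; mL+mR=-12/1025 → advance -1; mR−mL=-2004/1025 → turn -1·90°

0 12/25 60/29 924/725 -1152/725 -5 1 N
1 6/5 30/49 222/245 144/245 -5 0 E
2 60/41 12/25 996/1025 1008/1025 -4 0 S
3 3/2 3/5 21/20 9/10 -4 -1 E
4 4/3 20/39 12/13 32/39 -3 -1 S
5 6/13 30/29 282/377 -216/377 -3 -2 W
6 12/25 60/41 996/1025 -1008/1025 -4 -2 N
final -4 -3 E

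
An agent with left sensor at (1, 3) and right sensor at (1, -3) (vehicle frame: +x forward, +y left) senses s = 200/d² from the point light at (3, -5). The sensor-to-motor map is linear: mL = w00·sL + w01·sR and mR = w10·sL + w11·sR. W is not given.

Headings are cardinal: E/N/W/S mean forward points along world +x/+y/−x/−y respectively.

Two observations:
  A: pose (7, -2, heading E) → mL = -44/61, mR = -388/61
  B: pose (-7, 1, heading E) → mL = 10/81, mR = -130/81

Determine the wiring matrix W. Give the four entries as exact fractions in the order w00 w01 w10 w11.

1 -1/2 1/2 -1

obs A: pose=(7,-2,E) → sL=200/61, sR=8, mL=-44/61, mR=-388/61
obs B: pose=(-7,1,E) → sL=100/81, sR=20/9, mL=10/81, mR=-130/81
sensor matrix S = [[200/61, 8], [100/81, 20/9]]; det S = -12800/4941
solve [mL_A; mL_B] = S·[w00; w01] and [mR_A; mR_B] = S·[w10; w11]:
  w00 = 1, w01 = -1/2, w10 = 1/2, w11 = -1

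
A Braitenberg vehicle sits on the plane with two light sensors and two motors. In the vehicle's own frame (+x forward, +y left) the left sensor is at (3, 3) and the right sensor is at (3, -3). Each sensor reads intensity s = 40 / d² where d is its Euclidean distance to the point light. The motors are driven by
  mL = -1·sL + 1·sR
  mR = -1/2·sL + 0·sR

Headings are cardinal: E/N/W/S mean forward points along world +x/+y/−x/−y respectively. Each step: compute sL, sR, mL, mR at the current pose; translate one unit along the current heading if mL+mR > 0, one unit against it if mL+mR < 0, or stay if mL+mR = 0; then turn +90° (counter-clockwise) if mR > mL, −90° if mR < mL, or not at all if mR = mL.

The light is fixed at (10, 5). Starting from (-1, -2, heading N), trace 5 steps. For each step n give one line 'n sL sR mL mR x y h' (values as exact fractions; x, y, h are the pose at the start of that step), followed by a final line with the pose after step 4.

0 10/53 1/2 33/106 -5/53 -1 -2 N
1 40/73 8/29 -576/2117 -20/73 -1 -1 E
2 20/81 20/153 -160/1377 -10/81 -2 -1 S
3 40/289 40/229 2400/66181 -20/289 -2 0 W
4 1/5 10/17 33/85 -1/10 -1 0 N
final -1 1 E

n=0: pose=(-1,-2,N); sL=10/53, sR=1/2; mL=33/106, mR=-5/53; mL+mR=23/106 → advance +1; mR−mL=-43/106 → turn -1·90°
n=1: pose=(-1,-1,E); sL=40/73, sR=8/29; mL=-576/2117, mR=-20/73; mL+mR=-1156/2117 → advance -1; mR−mL=-4/2117 → turn -1·90°
n=2: pose=(-2,-1,S); sL=20/81, sR=20/153; mL=-160/1377, mR=-10/81; mL+mR=-110/459 → advance -1; mR−mL=-10/1377 → turn -1·90°
n=3: pose=(-2,0,W); sL=40/289, sR=40/229; mL=2400/66181, mR=-20/289; mL+mR=-2180/66181 → advance -1; mR−mL=-6980/66181 → turn -1·90°
n=4: pose=(-1,0,N); sL=1/5, sR=10/17; mL=33/85, mR=-1/10; mL+mR=49/170 → advance +1; mR−mL=-83/170 → turn -1·90°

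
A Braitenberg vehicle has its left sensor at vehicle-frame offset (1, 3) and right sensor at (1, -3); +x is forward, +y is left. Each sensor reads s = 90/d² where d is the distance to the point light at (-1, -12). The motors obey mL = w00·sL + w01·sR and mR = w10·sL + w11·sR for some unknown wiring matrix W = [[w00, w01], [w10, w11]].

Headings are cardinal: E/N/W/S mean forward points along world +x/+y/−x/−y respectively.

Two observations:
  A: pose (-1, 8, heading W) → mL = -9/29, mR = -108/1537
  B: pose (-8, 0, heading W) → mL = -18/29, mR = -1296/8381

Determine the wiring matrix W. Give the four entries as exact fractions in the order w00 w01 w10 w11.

-1 0 -1/2 1/2

obs A: pose=(-1,8,W) → sL=9/29, sR=9/53, mL=-9/29, mR=-108/1537
obs B: pose=(-8,0,W) → sL=18/29, sR=90/289, mL=-18/29, mR=-1296/8381
sensor matrix S = [[9/29, 9/53], [18/29, 90/289]]; det S = -3888/444193
solve [mL_A; mL_B] = S·[w00; w01] and [mR_A; mR_B] = S·[w10; w11]:
  w00 = -1, w01 = 0, w10 = -1/2, w11 = 1/2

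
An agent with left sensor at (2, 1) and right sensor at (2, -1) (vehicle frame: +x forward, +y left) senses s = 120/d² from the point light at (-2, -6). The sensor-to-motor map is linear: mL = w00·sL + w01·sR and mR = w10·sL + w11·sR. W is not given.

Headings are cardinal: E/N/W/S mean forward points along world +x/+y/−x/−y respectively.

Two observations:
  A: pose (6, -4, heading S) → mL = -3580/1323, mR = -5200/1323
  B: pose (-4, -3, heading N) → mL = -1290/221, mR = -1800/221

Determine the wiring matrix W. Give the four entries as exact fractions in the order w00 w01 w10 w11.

-1 -1/2 -1 -1

obs A: pose=(6,-4,S) → sL=40/27, sR=120/49, mL=-3580/1323, mR=-5200/1323
obs B: pose=(-4,-3,N) → sL=60/17, sR=60/13, mL=-1290/221, mR=-1800/221
sensor matrix S = [[40/27, 120/49], [60/17, 60/13]]; det S = -176000/97461
solve [mL_A; mL_B] = S·[w00; w01] and [mR_A; mR_B] = S·[w10; w11]:
  w00 = -1, w01 = -1/2, w10 = -1, w11 = -1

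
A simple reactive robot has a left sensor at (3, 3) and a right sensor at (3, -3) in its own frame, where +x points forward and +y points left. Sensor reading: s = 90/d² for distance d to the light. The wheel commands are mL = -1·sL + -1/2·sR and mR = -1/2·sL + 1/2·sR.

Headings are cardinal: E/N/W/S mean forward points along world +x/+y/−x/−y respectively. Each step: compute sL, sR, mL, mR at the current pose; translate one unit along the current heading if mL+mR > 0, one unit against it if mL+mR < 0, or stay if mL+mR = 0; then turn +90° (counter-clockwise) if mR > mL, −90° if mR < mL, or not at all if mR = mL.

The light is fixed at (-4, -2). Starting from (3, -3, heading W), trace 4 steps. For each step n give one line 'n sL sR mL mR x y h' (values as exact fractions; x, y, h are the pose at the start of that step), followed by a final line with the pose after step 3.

0 45/16 9/2 -81/16 27/32 3 -3 W
1 90/137 90/41 -9855/5617 4320/5617 4 -3 S
2 9/13 9/13 -27/26 0 4 -2 E
3 18/5 90/109 -2187/545 -756/545 3 -2 N
final 3 -3 W

n=0: pose=(3,-3,W); sL=45/16, sR=9/2; mL=-81/16, mR=27/32; mL+mR=-135/32 → advance -1; mR−mL=189/32 → turn +1·90°
n=1: pose=(4,-3,S); sL=90/137, sR=90/41; mL=-9855/5617, mR=4320/5617; mL+mR=-135/137 → advance -1; mR−mL=14175/5617 → turn +1·90°
n=2: pose=(4,-2,E); sL=9/13, sR=9/13; mL=-27/26, mR=0; mL+mR=-27/26 → advance -1; mR−mL=27/26 → turn +1·90°
n=3: pose=(3,-2,N); sL=18/5, sR=90/109; mL=-2187/545, mR=-756/545; mL+mR=-27/5 → advance -1; mR−mL=1431/545 → turn +1·90°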